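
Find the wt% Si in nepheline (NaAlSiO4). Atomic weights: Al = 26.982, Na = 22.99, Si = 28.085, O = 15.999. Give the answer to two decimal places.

Formula mass = 1·22.99 + 1·26.982 + 1·28.085 + 4·15.999 = 142.053 g/mol, of which 28.085 g is Si.
So Si makes up 28.085/142.053 = 0.1977 of the mass, i.e. 19.77%.

19.77 mass %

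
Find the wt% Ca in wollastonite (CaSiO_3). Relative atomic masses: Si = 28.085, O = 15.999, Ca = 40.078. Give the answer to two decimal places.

Formula mass = 1×40.078 + 1×28.085 + 3×15.999 = 116.160 g/mol, of which 40.078 g is Ca.
So Ca makes up 40.078/116.160 = 0.3450 of the mass, i.e. 34.50%.

34.50 weight percent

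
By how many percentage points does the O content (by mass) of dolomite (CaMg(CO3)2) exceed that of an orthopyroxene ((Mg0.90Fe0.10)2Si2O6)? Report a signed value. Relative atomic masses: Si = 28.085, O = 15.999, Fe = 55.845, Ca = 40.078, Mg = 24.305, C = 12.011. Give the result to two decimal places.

5.70 percentage points

M(CaMg(CO3)2) = 184.399 g/mol, so wt% O = 95.994/184.399 × 100 = 52.06%.
M((Mg0.90Fe0.10)2Si2O6) = 207.082 g/mol, so wt% O = 95.994/207.082 × 100 = 46.36%.
52.06 − 46.36 = 5.70 pp.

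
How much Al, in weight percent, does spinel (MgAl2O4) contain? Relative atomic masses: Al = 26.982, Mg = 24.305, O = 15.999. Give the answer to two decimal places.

37.93 weight percent

Molar mass of MgAl2O4: 1*24.305 + 2*26.982 + 4*15.999 = 142.265 g/mol.
Mass of Al per formula unit: 2 × 26.982 = 53.964 g.
Weight fraction Al = 53.964 / 142.265 = 0.3793.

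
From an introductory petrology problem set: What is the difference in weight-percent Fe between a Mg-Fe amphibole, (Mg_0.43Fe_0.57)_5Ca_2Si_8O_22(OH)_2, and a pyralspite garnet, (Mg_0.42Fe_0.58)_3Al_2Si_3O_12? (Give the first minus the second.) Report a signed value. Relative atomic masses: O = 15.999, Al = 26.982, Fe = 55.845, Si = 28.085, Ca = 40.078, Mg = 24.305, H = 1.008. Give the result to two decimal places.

First mineral: 159.158 g Fe in 902.242 g formula = 17.64 wt% Fe.
Second mineral: 97.170 g Fe in 458.002 g formula = 21.22 wt% Fe.
17.64% − 21.22% gives a difference of -3.58 percentage points.

-3.58 percentage points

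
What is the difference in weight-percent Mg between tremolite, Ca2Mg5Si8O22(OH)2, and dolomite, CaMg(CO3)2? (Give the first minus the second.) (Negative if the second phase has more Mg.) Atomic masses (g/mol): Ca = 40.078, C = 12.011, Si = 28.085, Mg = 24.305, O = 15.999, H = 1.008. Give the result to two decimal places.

1.78 percentage points

Mg in Ca2Mg5Si8O22(OH)2: molar mass 812.353 g/mol; 5×24.305 = 121.525 g → 14.96 wt%.
Mg in CaMg(CO3)2: molar mass 184.399 g/mol; 1×24.305 = 24.305 g → 13.18 wt%.
Difference = 14.96 − 13.18 = 1.78 percentage points.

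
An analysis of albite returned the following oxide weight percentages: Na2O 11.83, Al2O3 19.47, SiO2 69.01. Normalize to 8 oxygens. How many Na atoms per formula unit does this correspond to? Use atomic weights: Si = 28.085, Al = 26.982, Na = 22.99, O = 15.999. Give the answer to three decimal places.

0.998 Na apfu

Na2O: 11.83/61.979 = 0.19087 mol → 0.38174 mol Na, 0.19087 mol O.
Al2O3: 19.47/101.961 = 0.19096 mol → 0.38192 mol Al, 0.57288 mol O.
SiO2: 69.01/60.083 = 1.14858 mol → 1.14858 mol Si, 2.29716 mol O.
Total oxygen = 3.06091 mol. Normalization factor = 8/3.06091 = 2.61360.
Na per 8 O = 0.38174 × 2.61360 = 0.998.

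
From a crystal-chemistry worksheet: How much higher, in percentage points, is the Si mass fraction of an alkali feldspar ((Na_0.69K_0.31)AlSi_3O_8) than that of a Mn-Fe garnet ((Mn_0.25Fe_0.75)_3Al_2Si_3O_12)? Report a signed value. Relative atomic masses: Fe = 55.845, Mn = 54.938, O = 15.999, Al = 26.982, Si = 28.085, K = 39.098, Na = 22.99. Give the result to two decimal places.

Si in (Na_0.69K_0.31)AlSi_3O_8: molar mass 267.212 g/mol; 3×28.085 = 84.255 g → 31.53 wt%.
Si in (Mn_0.25Fe_0.75)_3Al_2Si_3O_12: molar mass 497.062 g/mol; 3×28.085 = 84.255 g → 16.95 wt%.
Difference = 31.53 − 16.95 = 14.58 percentage points.

14.58 percentage points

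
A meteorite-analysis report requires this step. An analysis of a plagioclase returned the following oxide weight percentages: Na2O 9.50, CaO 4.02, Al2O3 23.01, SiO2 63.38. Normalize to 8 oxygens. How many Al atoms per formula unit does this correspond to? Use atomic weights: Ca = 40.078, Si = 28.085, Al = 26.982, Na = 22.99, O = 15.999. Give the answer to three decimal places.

1.199 Al apfu

9.50 wt% Na2O ÷ 61.979 g/mol = 0.15328 mol, giving 0.30656 Na and 0.15328 O.
4.02 wt% CaO ÷ 56.077 g/mol = 0.07169 mol, giving 0.07169 Ca and 0.07169 O.
23.01 wt% Al2O3 ÷ 101.961 g/mol = 0.22567 mol, giving 0.45134 Al and 0.67701 O.
63.38 wt% SiO2 ÷ 60.083 g/mol = 1.05487 mol, giving 1.05487 Si and 2.10974 O.
Oxygen sums to 3.01172; scaling by 8/3.01172 = 2.65629 puts the formula on 8 O.
Al: 0.45134 × 2.65629 = 1.199 atoms per formula unit.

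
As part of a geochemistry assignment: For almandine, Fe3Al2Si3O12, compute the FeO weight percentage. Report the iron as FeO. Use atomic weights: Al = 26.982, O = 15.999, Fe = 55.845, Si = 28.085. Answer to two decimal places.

Molar mass of Fe3Al2Si3O12 = 3*55.845 + 2*26.982 + 3*28.085 + 12*15.999 = 497.742 g/mol.
Each formula unit contains 3 Fe, equivalent to 3/1 = 3.0000 mol FeO.
M(FeO) = 1×55.845 + 1×15.999 = 71.844 g/mol.
Mass of FeO per formula unit = 3.0000 × 71.844 = 215.532 g.
FeO wt% = 215.532 / 497.742 × 100 = 43.30%.

43.30 wt%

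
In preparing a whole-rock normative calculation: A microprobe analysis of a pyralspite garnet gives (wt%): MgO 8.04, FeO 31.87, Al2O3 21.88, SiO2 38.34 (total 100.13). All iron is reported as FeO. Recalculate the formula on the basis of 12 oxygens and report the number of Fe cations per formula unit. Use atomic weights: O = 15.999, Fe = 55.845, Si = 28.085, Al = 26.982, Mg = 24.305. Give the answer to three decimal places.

2.077 Fe apfu

MgO: 8.04/40.304 = 0.19948 mol → 0.19948 mol Mg, 0.19948 mol O.
FeO: 31.87/71.844 = 0.44360 mol → 0.44360 mol Fe, 0.44360 mol O.
Al2O3: 21.88/101.961 = 0.21459 mol → 0.42918 mol Al, 0.64377 mol O.
SiO2: 38.34/60.083 = 0.63812 mol → 0.63812 mol Si, 1.27624 mol O.
Total oxygen = 2.56309 mol. Normalization factor = 12/2.56309 = 4.68185.
Fe per 12 O = 0.44360 × 4.68185 = 2.077.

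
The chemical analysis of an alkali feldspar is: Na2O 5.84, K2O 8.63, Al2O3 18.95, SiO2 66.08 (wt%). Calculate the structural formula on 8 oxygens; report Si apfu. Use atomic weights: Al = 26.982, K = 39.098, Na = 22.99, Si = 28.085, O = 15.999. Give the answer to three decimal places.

2.990 Si apfu

5.84 wt% Na2O ÷ 61.979 g/mol = 0.09423 mol, giving 0.18846 Na and 0.09423 O.
8.63 wt% K2O ÷ 94.195 g/mol = 0.09162 mol, giving 0.18324 K and 0.09162 O.
18.95 wt% Al2O3 ÷ 101.961 g/mol = 0.18586 mol, giving 0.37172 Al and 0.55758 O.
66.08 wt% SiO2 ÷ 60.083 g/mol = 1.09981 mol, giving 1.09981 Si and 2.19962 O.
Oxygen sums to 2.94305; scaling by 8/2.94305 = 2.71827 puts the formula on 8 O.
Si: 1.09981 × 2.71827 = 2.990 atoms per formula unit.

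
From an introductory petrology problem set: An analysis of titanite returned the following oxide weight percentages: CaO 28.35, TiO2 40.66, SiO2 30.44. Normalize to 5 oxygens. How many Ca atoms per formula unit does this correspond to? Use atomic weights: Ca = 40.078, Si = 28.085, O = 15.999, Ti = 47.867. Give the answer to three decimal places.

28.35 wt% CaO ÷ 56.077 g/mol = 0.50555 mol, giving 0.50555 Ca and 0.50555 O.
40.66 wt% TiO2 ÷ 79.865 g/mol = 0.50911 mol, giving 0.50911 Ti and 1.01822 O.
30.44 wt% SiO2 ÷ 60.083 g/mol = 0.50663 mol, giving 0.50663 Si and 1.01326 O.
Oxygen sums to 2.53703; scaling by 5/2.53703 = 1.97081 puts the formula on 5 O.
Ca: 0.50555 × 1.97081 = 0.996 atoms per formula unit.

0.996 Ca apfu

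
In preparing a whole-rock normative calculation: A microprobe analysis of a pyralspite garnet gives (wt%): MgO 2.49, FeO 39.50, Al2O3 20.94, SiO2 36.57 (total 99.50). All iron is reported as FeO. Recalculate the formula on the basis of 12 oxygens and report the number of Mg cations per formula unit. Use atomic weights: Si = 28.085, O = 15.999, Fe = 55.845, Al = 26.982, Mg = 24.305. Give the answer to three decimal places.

MgO (M=40.304): mol = 0.06178; Mg = 0.06178, O = 0.06178.
FeO (M=71.844): mol = 0.54980; Fe = 0.54980, O = 0.54980.
Al2O3 (M=101.961): mol = 0.20537; Al = 0.41074, O = 0.61611.
SiO2 (M=60.083): mol = 0.60866; Si = 0.60866, O = 1.21732.
ΣO = 2.44501; factor = 12/ΣO = 4.90796.
Mg apfu = 0.06178 × 4.90796 = 0.303.

0.303 Mg apfu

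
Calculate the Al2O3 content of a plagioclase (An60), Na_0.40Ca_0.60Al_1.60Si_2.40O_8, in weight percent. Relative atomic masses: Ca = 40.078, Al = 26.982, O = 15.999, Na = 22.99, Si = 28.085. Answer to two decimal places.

Molar mass of Na_0.40Ca_0.60Al_1.60Si_2.40O_8 = 0.40*22.99 + 0.60*40.078 + 1.60*26.982 + 2.40*28.085 + 8*15.999 = 271.810 g/mol.
Each formula unit contains 1.60 Al, equivalent to 1.60/2 = 0.8000 mol Al2O3.
M(Al2O3) = 2×26.982 + 3×15.999 = 101.961 g/mol.
Mass of Al2O3 per formula unit = 0.8000 × 101.961 = 81.569 g.
Al2O3 wt% = 81.569 / 271.810 × 100 = 30.01%.

30.01 wt%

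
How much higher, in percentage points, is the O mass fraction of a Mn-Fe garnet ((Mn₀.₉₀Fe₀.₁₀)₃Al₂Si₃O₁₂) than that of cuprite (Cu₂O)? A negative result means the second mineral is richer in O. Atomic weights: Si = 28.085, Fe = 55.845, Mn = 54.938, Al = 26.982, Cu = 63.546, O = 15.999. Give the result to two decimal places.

First mineral: 191.988 g O in 495.293 g formula = 38.76 wt% O.
Second mineral: 15.999 g O in 143.091 g formula = 11.18 wt% O.
38.76% − 11.18% gives a difference of 27.58 percentage points.

27.58 percentage points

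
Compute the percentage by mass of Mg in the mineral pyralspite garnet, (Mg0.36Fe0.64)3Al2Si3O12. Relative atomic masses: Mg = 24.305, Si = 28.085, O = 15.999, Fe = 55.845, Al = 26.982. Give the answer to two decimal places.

5.66 weight percent

Formula mass = 1.08*24.305 + 1.92*55.845 + 2*26.982 + 3*28.085 + 12*15.999 = 463.679 g/mol, of which 26.249 g is Mg.
So Mg makes up 26.249/463.679 = 0.0566 of the mass, i.e. 5.66%.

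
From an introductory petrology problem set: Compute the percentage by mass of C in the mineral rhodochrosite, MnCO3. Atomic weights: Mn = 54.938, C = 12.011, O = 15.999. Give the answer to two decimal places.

10.45 weight percent

Molar mass of MnCO3: 1·54.938 + 1·12.011 + 3·15.999 = 114.946 g/mol.
Mass of C per formula unit: 1 × 12.011 = 12.011 g.
Weight fraction C = 12.011 / 114.946 = 0.1045.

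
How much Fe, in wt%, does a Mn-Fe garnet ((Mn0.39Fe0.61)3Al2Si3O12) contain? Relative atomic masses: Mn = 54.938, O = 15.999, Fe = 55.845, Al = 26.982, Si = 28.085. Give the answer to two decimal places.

20.58 wt%

Molar mass of (Mn0.39Fe0.61)3Al2Si3O12: 1.17*54.938 + 1.83*55.845 + 2*26.982 + 3*28.085 + 12*15.999 = 496.681 g/mol.
Mass of Fe per formula unit: 1.83 × 55.845 = 102.196 g.
Weight fraction Fe = 102.196 / 496.681 = 0.2058.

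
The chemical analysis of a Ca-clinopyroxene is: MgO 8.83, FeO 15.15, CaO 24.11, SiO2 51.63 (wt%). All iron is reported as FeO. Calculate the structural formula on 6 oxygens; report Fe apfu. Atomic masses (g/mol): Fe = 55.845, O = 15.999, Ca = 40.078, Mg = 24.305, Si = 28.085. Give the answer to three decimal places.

MgO: 8.83/40.304 = 0.21908 mol → 0.21908 mol Mg, 0.21908 mol O.
FeO: 15.15/71.844 = 0.21087 mol → 0.21087 mol Fe, 0.21087 mol O.
CaO: 24.11/56.077 = 0.42994 mol → 0.42994 mol Ca, 0.42994 mol O.
SiO2: 51.63/60.083 = 0.85931 mol → 0.85931 mol Si, 1.71862 mol O.
Total oxygen = 2.57851 mol. Normalization factor = 6/2.57851 = 2.32693.
Fe per 6 O = 0.21087 × 2.32693 = 0.491.

0.491 Fe apfu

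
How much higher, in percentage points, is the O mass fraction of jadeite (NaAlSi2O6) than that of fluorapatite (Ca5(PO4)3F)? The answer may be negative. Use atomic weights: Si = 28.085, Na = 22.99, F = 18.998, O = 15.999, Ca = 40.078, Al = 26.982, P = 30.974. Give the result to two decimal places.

First mineral: 95.994 g O in 202.136 g formula = 47.49 wt% O.
Second mineral: 191.988 g O in 504.298 g formula = 38.07 wt% O.
47.49% − 38.07% gives a difference of 9.42 percentage points.

9.42 percentage points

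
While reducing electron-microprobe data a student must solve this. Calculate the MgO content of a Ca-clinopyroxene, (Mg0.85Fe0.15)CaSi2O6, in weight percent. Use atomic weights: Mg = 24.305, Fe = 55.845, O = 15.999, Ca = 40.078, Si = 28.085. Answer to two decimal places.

15.48 wt%

Formula mass = 221.278 g/mol.
0.85 Mg → 0.8500 mol MgO per formula unit; M(MgO) = 40.304, so MgO mass = 34.258 g.
34.258/221.278 × 100 = 15.48 wt%.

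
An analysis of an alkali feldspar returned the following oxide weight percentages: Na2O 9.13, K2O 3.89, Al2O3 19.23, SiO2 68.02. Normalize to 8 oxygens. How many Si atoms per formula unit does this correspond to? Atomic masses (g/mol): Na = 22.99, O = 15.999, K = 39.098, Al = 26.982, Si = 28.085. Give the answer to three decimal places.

3.000 Si apfu

Na2O (M=61.979): mol = 0.14731; Na = 0.29462, O = 0.14731.
K2O (M=94.195): mol = 0.04130; K = 0.08260, O = 0.04130.
Al2O3 (M=101.961): mol = 0.18860; Al = 0.37720, O = 0.56580.
SiO2 (M=60.083): mol = 1.13210; Si = 1.13210, O = 2.26420.
ΣO = 3.01861; factor = 8/ΣO = 2.65023.
Si apfu = 1.13210 × 2.65023 = 3.000.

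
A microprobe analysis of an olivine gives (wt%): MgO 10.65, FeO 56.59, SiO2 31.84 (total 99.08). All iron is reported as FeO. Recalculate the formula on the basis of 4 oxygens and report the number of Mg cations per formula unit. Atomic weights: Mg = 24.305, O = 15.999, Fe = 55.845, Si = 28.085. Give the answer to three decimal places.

0.501 Mg apfu

MgO (M=40.304): mol = 0.26424; Mg = 0.26424, O = 0.26424.
FeO (M=71.844): mol = 0.78768; Fe = 0.78768, O = 0.78768.
SiO2 (M=60.083): mol = 0.52993; Si = 0.52993, O = 1.05986.
ΣO = 2.11178; factor = 4/ΣO = 1.89414.
Mg apfu = 0.26424 × 1.89414 = 0.501.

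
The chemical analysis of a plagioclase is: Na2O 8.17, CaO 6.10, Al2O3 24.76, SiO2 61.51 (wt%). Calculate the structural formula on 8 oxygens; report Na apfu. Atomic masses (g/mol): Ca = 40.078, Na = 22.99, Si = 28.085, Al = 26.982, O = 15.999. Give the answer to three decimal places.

Na2O: 8.17/61.979 = 0.13182 mol → 0.26364 mol Na, 0.13182 mol O.
CaO: 6.10/56.077 = 0.10878 mol → 0.10878 mol Ca, 0.10878 mol O.
Al2O3: 24.76/101.961 = 0.24284 mol → 0.48568 mol Al, 0.72852 mol O.
SiO2: 61.51/60.083 = 1.02375 mol → 1.02375 mol Si, 2.04750 mol O.
Total oxygen = 3.01662 mol. Normalization factor = 8/3.01662 = 2.65197.
Na per 8 O = 0.26364 × 2.65197 = 0.699.

0.699 Na apfu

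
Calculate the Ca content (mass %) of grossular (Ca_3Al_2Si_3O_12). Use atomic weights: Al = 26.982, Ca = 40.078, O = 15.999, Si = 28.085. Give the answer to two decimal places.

Molar mass of Ca_3Al_2Si_3O_12: 3*40.078 + 2*26.982 + 3*28.085 + 12*15.999 = 450.441 g/mol.
Mass of Ca per formula unit: 3 × 40.078 = 120.234 g.
Weight fraction Ca = 120.234 / 450.441 = 0.2669.

26.69 mass %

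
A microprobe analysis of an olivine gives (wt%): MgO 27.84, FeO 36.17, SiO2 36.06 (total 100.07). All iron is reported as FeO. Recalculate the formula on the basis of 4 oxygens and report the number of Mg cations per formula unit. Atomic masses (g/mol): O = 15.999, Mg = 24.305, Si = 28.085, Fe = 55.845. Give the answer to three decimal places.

MgO (M=40.304): mol = 0.69075; Mg = 0.69075, O = 0.69075.
FeO (M=71.844): mol = 0.50345; Fe = 0.50345, O = 0.50345.
SiO2 (M=60.083): mol = 0.60017; Si = 0.60017, O = 1.20034.
ΣO = 2.39454; factor = 4/ΣO = 1.67047.
Mg apfu = 0.69075 × 1.67047 = 1.154.

1.154 Mg apfu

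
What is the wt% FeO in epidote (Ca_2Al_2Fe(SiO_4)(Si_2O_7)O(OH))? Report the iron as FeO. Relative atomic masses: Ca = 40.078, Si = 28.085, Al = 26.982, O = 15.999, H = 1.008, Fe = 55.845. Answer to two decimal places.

14.87 wt%

Formula mass = 483.215 g/mol.
1 Fe → 1.0000 mol FeO per formula unit; M(FeO) = 71.844, so FeO mass = 71.844 g.
71.844/483.215 × 100 = 14.87 wt%.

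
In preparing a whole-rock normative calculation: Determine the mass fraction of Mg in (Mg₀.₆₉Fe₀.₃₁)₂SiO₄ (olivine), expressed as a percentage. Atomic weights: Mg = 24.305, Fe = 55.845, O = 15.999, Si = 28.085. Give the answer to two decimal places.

20.93 wt%

M((Mg₀.₆₉Fe₀.₃₁)₂SiO₄) = 160.246 g/mol.
Mg contributes 1.38 × 24.305 = 33.541 g per mole.
33.541/160.246 = 0.2093 → 20.93%.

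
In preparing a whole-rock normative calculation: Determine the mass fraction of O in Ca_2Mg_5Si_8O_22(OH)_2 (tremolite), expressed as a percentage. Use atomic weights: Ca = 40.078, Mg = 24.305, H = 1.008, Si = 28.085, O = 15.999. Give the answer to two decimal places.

47.27 mass %

M(Ca_2Mg_5Si_8O_22(OH)_2) = 812.353 g/mol.
O contributes 24 × 15.999 = 383.976 g per mole.
383.976/812.353 = 0.4727 → 47.27%.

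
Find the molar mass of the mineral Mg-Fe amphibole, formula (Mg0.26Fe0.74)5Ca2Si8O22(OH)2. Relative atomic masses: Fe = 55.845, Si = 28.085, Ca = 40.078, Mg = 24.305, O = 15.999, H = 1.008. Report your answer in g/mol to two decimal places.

The formula mass is the sum 1.30*24.305 + 3.70*55.845 + 2*40.078 + 8*28.085 + 24*15.999 + 2*1.008.

929.05 g/mol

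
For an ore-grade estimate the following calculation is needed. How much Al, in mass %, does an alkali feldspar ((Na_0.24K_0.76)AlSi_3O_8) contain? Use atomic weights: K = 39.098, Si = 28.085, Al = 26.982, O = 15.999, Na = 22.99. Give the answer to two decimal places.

M((Na_0.24K_0.76)AlSi_3O_8) = 274.461 g/mol.
Al contributes 1 × 26.982 = 26.982 g per mole.
26.982/274.461 = 0.0983 → 9.83%.

9.83 mass %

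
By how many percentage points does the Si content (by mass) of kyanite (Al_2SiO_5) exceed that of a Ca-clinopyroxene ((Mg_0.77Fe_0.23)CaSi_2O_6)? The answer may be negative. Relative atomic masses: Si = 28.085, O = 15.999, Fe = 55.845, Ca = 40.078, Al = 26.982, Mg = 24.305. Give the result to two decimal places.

-7.77 percentage points

Si in Al_2SiO_5: molar mass 162.044 g/mol; 1×28.085 = 28.085 g → 17.33 wt%.
Si in (Mg_0.77Fe_0.23)CaSi_2O_6: molar mass 223.801 g/mol; 2×28.085 = 56.170 g → 25.10 wt%.
Difference = 17.33 − 25.10 = -7.77 percentage points.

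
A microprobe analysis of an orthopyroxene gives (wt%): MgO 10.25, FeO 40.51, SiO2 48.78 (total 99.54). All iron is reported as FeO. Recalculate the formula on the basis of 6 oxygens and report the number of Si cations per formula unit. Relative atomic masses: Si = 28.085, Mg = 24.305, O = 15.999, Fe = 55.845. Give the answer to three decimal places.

MgO: 10.25/40.304 = 0.25432 mol → 0.25432 mol Mg, 0.25432 mol O.
FeO: 40.51/71.844 = 0.56386 mol → 0.56386 mol Fe, 0.56386 mol O.
SiO2: 48.78/60.083 = 0.81188 mol → 0.81188 mol Si, 1.62376 mol O.
Total oxygen = 2.44194 mol. Normalization factor = 6/2.44194 = 2.45706.
Si per 6 O = 0.81188 × 2.45706 = 1.995.

1.995 Si apfu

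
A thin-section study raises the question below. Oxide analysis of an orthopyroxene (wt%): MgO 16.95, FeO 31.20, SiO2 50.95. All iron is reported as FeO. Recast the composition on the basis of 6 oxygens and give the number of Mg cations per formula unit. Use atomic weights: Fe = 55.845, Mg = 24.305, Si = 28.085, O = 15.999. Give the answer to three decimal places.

MgO (M=40.304): mol = 0.42055; Mg = 0.42055, O = 0.42055.
FeO (M=71.844): mol = 0.43427; Fe = 0.43427, O = 0.43427.
SiO2 (M=60.083): mol = 0.84799; Si = 0.84799, O = 1.69598.
ΣO = 2.55080; factor = 6/ΣO = 2.35220.
Mg apfu = 0.42055 × 2.35220 = 0.989.

0.989 Mg apfu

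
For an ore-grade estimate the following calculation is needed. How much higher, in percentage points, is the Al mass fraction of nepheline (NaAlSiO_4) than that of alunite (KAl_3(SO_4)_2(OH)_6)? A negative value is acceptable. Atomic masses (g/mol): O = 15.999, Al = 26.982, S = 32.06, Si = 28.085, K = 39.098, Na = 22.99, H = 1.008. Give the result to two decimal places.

-0.55 percentage points

First mineral: 26.982 g Al in 142.053 g formula = 18.99 wt% Al.
Second mineral: 80.946 g Al in 414.198 g formula = 19.54 wt% Al.
18.99% − 19.54% gives a difference of -0.55 percentage points.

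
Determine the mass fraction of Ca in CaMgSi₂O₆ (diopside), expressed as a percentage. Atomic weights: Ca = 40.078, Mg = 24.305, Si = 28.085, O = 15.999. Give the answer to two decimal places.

18.51 wt%

Formula mass = 1*40.078 + 1*24.305 + 2*28.085 + 6*15.999 = 216.547 g/mol, of which 40.078 g is Ca.
So Ca makes up 40.078/216.547 = 0.1851 of the mass, i.e. 18.51%.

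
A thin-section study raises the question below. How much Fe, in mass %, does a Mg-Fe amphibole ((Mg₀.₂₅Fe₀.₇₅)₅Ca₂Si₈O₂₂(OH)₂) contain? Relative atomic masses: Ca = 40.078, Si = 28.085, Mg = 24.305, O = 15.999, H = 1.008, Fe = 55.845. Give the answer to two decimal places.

M((Mg₀.₂₅Fe₀.₇₅)₅Ca₂Si₈O₂₂(OH)₂) = 930.628 g/mol.
Fe contributes 3.75 × 55.845 = 209.419 g per mole.
209.419/930.628 = 0.2250 → 22.50%.

22.50 mass %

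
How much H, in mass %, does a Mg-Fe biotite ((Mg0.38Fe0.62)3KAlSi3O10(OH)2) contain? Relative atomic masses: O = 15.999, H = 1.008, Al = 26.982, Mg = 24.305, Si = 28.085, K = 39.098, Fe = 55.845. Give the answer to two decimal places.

Formula mass = 1.14×24.305 + 1.86×55.845 + 1×39.098 + 1×26.982 + 3×28.085 + 12×15.999 + 2×1.008 = 475.918 g/mol, of which 2.016 g is H.
So H makes up 2.016/475.918 = 0.0042 of the mass, i.e. 0.42%.

0.42 mass %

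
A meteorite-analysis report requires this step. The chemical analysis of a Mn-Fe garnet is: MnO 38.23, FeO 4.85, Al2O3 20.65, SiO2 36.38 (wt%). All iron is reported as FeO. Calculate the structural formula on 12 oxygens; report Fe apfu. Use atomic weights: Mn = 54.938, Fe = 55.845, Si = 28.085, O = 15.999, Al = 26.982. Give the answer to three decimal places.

MnO: 38.23/70.937 = 0.53893 mol → 0.53893 mol Mn, 0.53893 mol O.
FeO: 4.85/71.844 = 0.06751 mol → 0.06751 mol Fe, 0.06751 mol O.
Al2O3: 20.65/101.961 = 0.20253 mol → 0.40506 mol Al, 0.60759 mol O.
SiO2: 36.38/60.083 = 0.60550 mol → 0.60550 mol Si, 1.21100 mol O.
Total oxygen = 2.42503 mol. Normalization factor = 12/2.42503 = 4.94839.
Fe per 12 O = 0.06751 × 4.94839 = 0.334.

0.334 Fe apfu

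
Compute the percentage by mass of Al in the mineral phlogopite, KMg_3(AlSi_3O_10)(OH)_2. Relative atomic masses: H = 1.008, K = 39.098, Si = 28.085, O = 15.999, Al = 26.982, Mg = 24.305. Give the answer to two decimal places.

6.47 wt%

Formula mass = 1·39.098 + 3·24.305 + 1·26.982 + 3·28.085 + 12·15.999 + 2·1.008 = 417.254 g/mol, of which 26.982 g is Al.
So Al makes up 26.982/417.254 = 0.0647 of the mass, i.e. 6.47%.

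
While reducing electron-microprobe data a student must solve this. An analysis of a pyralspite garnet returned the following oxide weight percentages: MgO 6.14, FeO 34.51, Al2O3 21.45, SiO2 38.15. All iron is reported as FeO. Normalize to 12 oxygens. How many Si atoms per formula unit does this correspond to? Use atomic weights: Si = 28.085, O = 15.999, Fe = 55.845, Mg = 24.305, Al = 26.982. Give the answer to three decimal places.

3.007 Si apfu

6.14 wt% MgO ÷ 40.304 g/mol = 0.15234 mol, giving 0.15234 Mg and 0.15234 O.
34.51 wt% FeO ÷ 71.844 g/mol = 0.48035 mol, giving 0.48035 Fe and 0.48035 O.
21.45 wt% Al2O3 ÷ 101.961 g/mol = 0.21037 mol, giving 0.42074 Al and 0.63111 O.
38.15 wt% SiO2 ÷ 60.083 g/mol = 0.63495 mol, giving 0.63495 Si and 1.26990 O.
Oxygen sums to 2.53370; scaling by 12/2.53370 = 4.73616 puts the formula on 12 O.
Si: 0.63495 × 4.73616 = 3.007 atoms per formula unit.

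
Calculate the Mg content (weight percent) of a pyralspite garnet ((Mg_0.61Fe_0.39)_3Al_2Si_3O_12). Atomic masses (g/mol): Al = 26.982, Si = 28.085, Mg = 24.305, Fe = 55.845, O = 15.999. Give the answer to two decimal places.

10.11 weight percent

Formula mass = 1.83*24.305 + 1.17*55.845 + 2*26.982 + 3*28.085 + 12*15.999 = 440.024 g/mol, of which 44.478 g is Mg.
So Mg makes up 44.478/440.024 = 0.1011 of the mass, i.e. 10.11%.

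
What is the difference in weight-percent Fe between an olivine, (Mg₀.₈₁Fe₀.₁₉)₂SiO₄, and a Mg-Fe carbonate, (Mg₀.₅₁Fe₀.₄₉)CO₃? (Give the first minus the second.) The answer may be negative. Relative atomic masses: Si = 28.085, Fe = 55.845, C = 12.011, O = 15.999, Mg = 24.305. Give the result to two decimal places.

-13.53 percentage points

Fe in (Mg₀.₈₁Fe₀.₁₉)₂SiO₄: molar mass 152.676 g/mol; 0.38×55.845 = 21.221 g → 13.90 wt%.
Fe in (Mg₀.₅₁Fe₀.₄₉)CO₃: molar mass 99.768 g/mol; 0.49×55.845 = 27.364 g → 27.43 wt%.
Difference = 13.90 − 27.43 = -13.53 percentage points.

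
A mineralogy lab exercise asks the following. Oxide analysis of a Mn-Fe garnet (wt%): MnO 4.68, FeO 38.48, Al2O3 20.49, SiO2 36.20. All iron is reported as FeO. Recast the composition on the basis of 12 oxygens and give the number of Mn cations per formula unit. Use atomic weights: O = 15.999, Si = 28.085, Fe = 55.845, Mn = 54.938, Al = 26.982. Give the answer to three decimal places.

4.68 wt% MnO ÷ 70.937 g/mol = 0.06597 mol, giving 0.06597 Mn and 0.06597 O.
38.48 wt% FeO ÷ 71.844 g/mol = 0.53560 mol, giving 0.53560 Fe and 0.53560 O.
20.49 wt% Al2O3 ÷ 101.961 g/mol = 0.20096 mol, giving 0.40192 Al and 0.60288 O.
36.20 wt% SiO2 ÷ 60.083 g/mol = 0.60250 mol, giving 0.60250 Si and 1.20500 O.
Oxygen sums to 2.40945; scaling by 12/2.40945 = 4.98039 puts the formula on 12 O.
Mn: 0.06597 × 4.98039 = 0.329 atoms per formula unit.

0.329 Mn apfu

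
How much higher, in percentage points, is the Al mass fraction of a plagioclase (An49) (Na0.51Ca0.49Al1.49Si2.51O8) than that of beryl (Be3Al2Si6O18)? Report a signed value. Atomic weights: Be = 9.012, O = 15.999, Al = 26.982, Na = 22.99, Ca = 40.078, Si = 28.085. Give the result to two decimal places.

Al in Na0.51Ca0.49Al1.49Si2.51O8: molar mass 270.052 g/mol; 1.49×26.982 = 40.203 g → 14.89 wt%.
Al in Be3Al2Si6O18: molar mass 537.492 g/mol; 2×26.982 = 53.964 g → 10.04 wt%.
Difference = 14.89 − 10.04 = 4.85 percentage points.

4.85 percentage points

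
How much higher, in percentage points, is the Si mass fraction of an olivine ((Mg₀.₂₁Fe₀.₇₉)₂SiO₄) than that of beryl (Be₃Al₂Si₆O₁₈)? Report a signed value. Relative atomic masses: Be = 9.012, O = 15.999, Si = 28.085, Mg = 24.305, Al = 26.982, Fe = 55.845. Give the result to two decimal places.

-16.61 percentage points

First mineral: 28.085 g Si in 190.524 g formula = 14.74 wt% Si.
Second mineral: 168.510 g Si in 537.492 g formula = 31.35 wt% Si.
14.74% − 31.35% gives a difference of -16.61 percentage points.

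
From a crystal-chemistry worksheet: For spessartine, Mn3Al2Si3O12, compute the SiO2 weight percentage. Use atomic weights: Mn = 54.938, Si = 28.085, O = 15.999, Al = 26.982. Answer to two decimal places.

36.41 wt%

Molar mass of Mn3Al2Si3O12 = 3*54.938 + 2*26.982 + 3*28.085 + 12*15.999 = 495.021 g/mol.
Each formula unit contains 3 Si, equivalent to 3/1 = 3.0000 mol SiO2.
M(SiO2) = 1×28.085 + 2×15.999 = 60.083 g/mol.
Mass of SiO2 per formula unit = 3.0000 × 60.083 = 180.249 g.
SiO2 wt% = 180.249 / 495.021 × 100 = 36.41%.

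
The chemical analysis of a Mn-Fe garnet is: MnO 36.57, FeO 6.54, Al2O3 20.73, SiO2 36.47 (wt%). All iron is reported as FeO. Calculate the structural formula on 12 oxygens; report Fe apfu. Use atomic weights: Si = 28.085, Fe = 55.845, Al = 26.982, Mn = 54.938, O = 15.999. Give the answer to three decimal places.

0.449 Fe apfu

MnO: 36.57/70.937 = 0.51553 mol → 0.51553 mol Mn, 0.51553 mol O.
FeO: 6.54/71.844 = 0.09103 mol → 0.09103 mol Fe, 0.09103 mol O.
Al2O3: 20.73/101.961 = 0.20331 mol → 0.40662 mol Al, 0.60993 mol O.
SiO2: 36.47/60.083 = 0.60699 mol → 0.60699 mol Si, 1.21398 mol O.
Total oxygen = 2.43047 mol. Normalization factor = 12/2.43047 = 4.93732.
Fe per 12 O = 0.09103 × 4.93732 = 0.449.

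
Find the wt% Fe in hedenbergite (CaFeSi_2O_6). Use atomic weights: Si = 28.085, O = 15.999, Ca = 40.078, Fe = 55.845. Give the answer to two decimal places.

Molar mass of CaFeSi_2O_6: 1×40.078 + 1×55.845 + 2×28.085 + 6×15.999 = 248.087 g/mol.
Mass of Fe per formula unit: 1 × 55.845 = 55.845 g.
Weight fraction Fe = 55.845 / 248.087 = 0.2251.

22.51 wt%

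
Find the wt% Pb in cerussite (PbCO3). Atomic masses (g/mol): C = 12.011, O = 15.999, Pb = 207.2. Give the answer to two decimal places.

77.54 mass %

M(PbCO3) = 267.208 g/mol.
Pb contributes 1 × 207.2 = 207.200 g per mole.
207.200/267.208 = 0.7754 → 77.54%.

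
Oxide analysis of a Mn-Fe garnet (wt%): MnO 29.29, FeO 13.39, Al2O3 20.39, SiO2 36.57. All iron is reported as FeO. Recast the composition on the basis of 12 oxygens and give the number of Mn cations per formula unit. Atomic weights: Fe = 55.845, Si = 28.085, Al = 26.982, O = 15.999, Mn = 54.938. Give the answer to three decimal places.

2.050 Mn apfu

29.29 wt% MnO ÷ 70.937 g/mol = 0.41290 mol, giving 0.41290 Mn and 0.41290 O.
13.39 wt% FeO ÷ 71.844 g/mol = 0.18638 mol, giving 0.18638 Fe and 0.18638 O.
20.39 wt% Al2O3 ÷ 101.961 g/mol = 0.19998 mol, giving 0.39996 Al and 0.59994 O.
36.57 wt% SiO2 ÷ 60.083 g/mol = 0.60866 mol, giving 0.60866 Si and 1.21732 O.
Oxygen sums to 2.41654; scaling by 12/2.41654 = 4.96578 puts the formula on 12 O.
Mn: 0.41290 × 4.96578 = 2.050 atoms per formula unit.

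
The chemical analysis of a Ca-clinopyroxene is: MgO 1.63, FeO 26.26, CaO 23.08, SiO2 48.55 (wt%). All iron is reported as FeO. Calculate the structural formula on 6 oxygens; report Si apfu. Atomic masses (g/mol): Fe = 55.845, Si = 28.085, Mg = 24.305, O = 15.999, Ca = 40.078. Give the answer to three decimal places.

MgO: 1.63/40.304 = 0.04044 mol → 0.04044 mol Mg, 0.04044 mol O.
FeO: 26.26/71.844 = 0.36551 mol → 0.36551 mol Fe, 0.36551 mol O.
CaO: 23.08/56.077 = 0.41158 mol → 0.41158 mol Ca, 0.41158 mol O.
SiO2: 48.55/60.083 = 0.80805 mol → 0.80805 mol Si, 1.61610 mol O.
Total oxygen = 2.43363 mol. Normalization factor = 6/2.43363 = 2.46545.
Si per 6 O = 0.80805 × 2.46545 = 1.992.

1.992 Si apfu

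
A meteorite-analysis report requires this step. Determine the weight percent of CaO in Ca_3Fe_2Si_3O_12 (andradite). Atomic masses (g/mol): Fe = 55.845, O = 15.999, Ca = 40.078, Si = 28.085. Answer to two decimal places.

33.11 wt%

M(Ca_3Fe_2Si_3O_12) = 508.167 g/mol; M(CaO) = 56.077 g/mol.
Moles CaO per formula unit = 3 Ca ÷ 1 = 3.0000.
CaO fraction = (3.0000 × 56.077) / 508.167 = 168.231/508.167 = 0.3311.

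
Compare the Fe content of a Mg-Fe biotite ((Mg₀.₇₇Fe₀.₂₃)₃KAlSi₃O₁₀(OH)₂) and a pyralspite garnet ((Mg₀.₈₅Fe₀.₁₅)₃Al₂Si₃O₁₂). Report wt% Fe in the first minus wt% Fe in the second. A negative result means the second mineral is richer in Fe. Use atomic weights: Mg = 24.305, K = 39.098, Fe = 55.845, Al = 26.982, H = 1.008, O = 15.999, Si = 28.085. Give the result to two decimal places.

First mineral: 38.533 g Fe in 439.017 g formula = 8.78 wt% Fe.
Second mineral: 25.130 g Fe in 417.315 g formula = 6.02 wt% Fe.
8.78% − 6.02% gives a difference of 2.76 percentage points.

2.76 percentage points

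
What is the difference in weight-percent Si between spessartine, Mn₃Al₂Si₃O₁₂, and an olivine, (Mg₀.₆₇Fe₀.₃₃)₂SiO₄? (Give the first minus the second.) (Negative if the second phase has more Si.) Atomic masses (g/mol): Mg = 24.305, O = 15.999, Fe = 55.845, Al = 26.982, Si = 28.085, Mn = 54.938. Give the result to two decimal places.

-0.37 percentage points

First mineral: 84.255 g Si in 495.021 g formula = 17.02 wt% Si.
Second mineral: 28.085 g Si in 161.507 g formula = 17.39 wt% Si.
17.02% − 17.39% gives a difference of -0.37 percentage points.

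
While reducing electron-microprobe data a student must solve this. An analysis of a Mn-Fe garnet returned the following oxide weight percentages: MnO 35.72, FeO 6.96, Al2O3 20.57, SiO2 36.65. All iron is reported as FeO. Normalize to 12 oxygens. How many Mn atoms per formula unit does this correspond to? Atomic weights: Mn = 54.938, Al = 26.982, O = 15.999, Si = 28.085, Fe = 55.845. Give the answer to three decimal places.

MnO (M=70.937): mol = 0.50355; Mn = 0.50355, O = 0.50355.
FeO (M=71.844): mol = 0.09688; Fe = 0.09688, O = 0.09688.
Al2O3 (M=101.961): mol = 0.20174; Al = 0.40348, O = 0.60522.
SiO2 (M=60.083): mol = 0.60999; Si = 0.60999, O = 1.21998.
ΣO = 2.42563; factor = 12/ΣO = 4.94717.
Mn apfu = 0.50355 × 4.94717 = 2.491.

2.491 Mn apfu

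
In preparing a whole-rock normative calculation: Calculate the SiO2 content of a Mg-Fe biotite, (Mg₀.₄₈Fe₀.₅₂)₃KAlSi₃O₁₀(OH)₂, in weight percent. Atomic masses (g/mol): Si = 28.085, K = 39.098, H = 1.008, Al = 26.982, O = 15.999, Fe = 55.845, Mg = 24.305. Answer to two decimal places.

M((Mg₀.₄₈Fe₀.₅₂)₃KAlSi₃O₁₀(OH)₂) = 466.456 g/mol; M(SiO2) = 60.083 g/mol.
Moles SiO2 per formula unit = 3 Si ÷ 1 = 3.0000.
SiO2 fraction = (3.0000 × 60.083) / 466.456 = 180.249/466.456 = 0.3864.

38.64 wt%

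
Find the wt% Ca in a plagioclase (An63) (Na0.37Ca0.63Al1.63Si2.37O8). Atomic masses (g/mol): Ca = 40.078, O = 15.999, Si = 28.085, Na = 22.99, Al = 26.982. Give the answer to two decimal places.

Molar mass of Na0.37Ca0.63Al1.63Si2.37O8: 0.37×22.99 + 0.63×40.078 + 1.63×26.982 + 2.37×28.085 + 8×15.999 = 272.290 g/mol.
Mass of Ca per formula unit: 0.63 × 40.078 = 25.249 g.
Weight fraction Ca = 25.249 / 272.290 = 0.0927.

9.27 wt%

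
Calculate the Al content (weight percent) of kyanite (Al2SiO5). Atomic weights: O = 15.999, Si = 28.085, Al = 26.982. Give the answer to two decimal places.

33.30 weight percent

Molar mass of Al2SiO5: 2*26.982 + 1*28.085 + 5*15.999 = 162.044 g/mol.
Mass of Al per formula unit: 2 × 26.982 = 53.964 g.
Weight fraction Al = 53.964 / 162.044 = 0.3330.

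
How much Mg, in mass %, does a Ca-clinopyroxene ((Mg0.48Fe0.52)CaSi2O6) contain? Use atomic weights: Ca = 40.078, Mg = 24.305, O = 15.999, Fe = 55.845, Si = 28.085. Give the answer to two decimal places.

Formula mass = 0.48×24.305 + 0.52×55.845 + 1×40.078 + 2×28.085 + 6×15.999 = 232.948 g/mol, of which 11.666 g is Mg.
So Mg makes up 11.666/232.948 = 0.0501 of the mass, i.e. 5.01%.

5.01 mass %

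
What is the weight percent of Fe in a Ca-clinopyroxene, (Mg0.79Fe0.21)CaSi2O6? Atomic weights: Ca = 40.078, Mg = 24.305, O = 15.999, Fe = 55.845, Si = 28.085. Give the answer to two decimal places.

M((Mg0.79Fe0.21)CaSi2O6) = 223.170 g/mol.
Fe contributes 0.21 × 55.845 = 11.727 g per mole.
11.727/223.170 = 0.0525 → 5.25%.

5.25 wt%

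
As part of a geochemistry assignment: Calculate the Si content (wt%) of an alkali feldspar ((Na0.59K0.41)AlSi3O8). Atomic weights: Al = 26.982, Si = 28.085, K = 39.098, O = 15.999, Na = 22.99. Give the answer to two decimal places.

31.34 wt%

Formula mass = 0.59·22.99 + 0.41·39.098 + 1·26.982 + 3·28.085 + 8·15.999 = 268.823 g/mol, of which 84.255 g is Si.
So Si makes up 84.255/268.823 = 0.3134 of the mass, i.e. 31.34%.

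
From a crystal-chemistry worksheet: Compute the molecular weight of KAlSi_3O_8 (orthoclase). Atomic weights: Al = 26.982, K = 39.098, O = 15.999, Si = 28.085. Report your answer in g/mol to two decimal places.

278.33 g/mol

K: 1 × 39.098 = 39.0980
Al: 1 × 26.982 = 26.9820
Si: 3 × 28.085 = 84.2550
O: 8 × 15.999 = 127.9920
Summing the contributions gives the formula mass.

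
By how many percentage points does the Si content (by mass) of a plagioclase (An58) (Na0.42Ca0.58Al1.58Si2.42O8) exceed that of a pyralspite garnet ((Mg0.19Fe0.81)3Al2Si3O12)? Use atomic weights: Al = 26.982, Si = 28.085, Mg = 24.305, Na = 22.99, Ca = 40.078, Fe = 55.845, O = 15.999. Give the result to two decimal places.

M(Na0.42Ca0.58Al1.58Si2.42O8) = 271.490 g/mol, so wt% Si = 67.966/271.490 × 100 = 25.03%.
M((Mg0.19Fe0.81)3Al2Si3O12) = 479.764 g/mol, so wt% Si = 84.255/479.764 × 100 = 17.56%.
25.03 − 17.56 = 7.47 pp.

7.47 percentage points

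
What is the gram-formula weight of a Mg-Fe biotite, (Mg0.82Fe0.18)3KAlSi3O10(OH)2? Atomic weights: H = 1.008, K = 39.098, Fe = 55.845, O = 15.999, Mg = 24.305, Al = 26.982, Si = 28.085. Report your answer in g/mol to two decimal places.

Mg: 2.46 × 24.305 = 59.7903
Fe: 0.54 × 55.845 = 30.1563
K: 1 × 39.098 = 39.0980
Al: 1 × 26.982 = 26.9820
Si: 3 × 28.085 = 84.2550
O: 12 × 15.999 = 191.9880
H: 2 × 1.008 = 2.0160
Summing the contributions gives the formula mass.

434.29 g/mol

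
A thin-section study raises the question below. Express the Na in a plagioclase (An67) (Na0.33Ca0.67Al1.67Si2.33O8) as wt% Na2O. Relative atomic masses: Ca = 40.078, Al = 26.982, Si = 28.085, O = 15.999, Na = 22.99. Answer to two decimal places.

M(Na0.33Ca0.67Al1.67Si2.33O8) = 272.929 g/mol; M(Na2O) = 61.979 g/mol.
Moles Na2O per formula unit = 0.33 Na ÷ 2 = 0.1650.
Na2O fraction = (0.1650 × 61.979) / 272.929 = 10.227/272.929 = 0.0375.

3.75 wt%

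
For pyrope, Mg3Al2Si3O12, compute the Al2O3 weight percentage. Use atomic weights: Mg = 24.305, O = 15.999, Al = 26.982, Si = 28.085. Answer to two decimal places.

25.29 wt%

Molar mass of Mg3Al2Si3O12 = 3·24.305 + 2·26.982 + 3·28.085 + 12·15.999 = 403.122 g/mol.
Each formula unit contains 2 Al, equivalent to 2/2 = 1.0000 mol Al2O3.
M(Al2O3) = 2×26.982 + 3×15.999 = 101.961 g/mol.
Mass of Al2O3 per formula unit = 1.0000 × 101.961 = 101.961 g.
Al2O3 wt% = 101.961 / 403.122 × 100 = 25.29%.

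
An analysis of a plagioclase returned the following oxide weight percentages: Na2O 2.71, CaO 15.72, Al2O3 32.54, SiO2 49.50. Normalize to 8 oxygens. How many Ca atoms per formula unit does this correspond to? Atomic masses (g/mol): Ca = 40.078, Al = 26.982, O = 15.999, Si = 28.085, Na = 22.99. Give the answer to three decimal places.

0.766 Ca apfu

Na2O (M=61.979): mol = 0.04372; Na = 0.08744, O = 0.04372.
CaO (M=56.077): mol = 0.28033; Ca = 0.28033, O = 0.28033.
Al2O3 (M=101.961): mol = 0.31914; Al = 0.63828, O = 0.95742.
SiO2 (M=60.083): mol = 0.82386; Si = 0.82386, O = 1.64772.
ΣO = 2.92919; factor = 8/ΣO = 2.73113.
Ca apfu = 0.28033 × 2.73113 = 0.766.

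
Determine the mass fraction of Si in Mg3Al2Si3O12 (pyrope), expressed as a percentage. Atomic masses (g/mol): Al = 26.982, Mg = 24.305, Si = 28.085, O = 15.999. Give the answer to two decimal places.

M(Mg3Al2Si3O12) = 403.122 g/mol.
Si contributes 3 × 28.085 = 84.255 g per mole.
84.255/403.122 = 0.2090 → 20.90%.

20.90 wt%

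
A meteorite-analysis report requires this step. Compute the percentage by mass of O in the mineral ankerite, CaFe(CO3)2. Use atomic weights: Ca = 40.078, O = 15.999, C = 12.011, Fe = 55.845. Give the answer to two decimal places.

44.45 wt%

Formula mass = 1×40.078 + 1×55.845 + 2×12.011 + 6×15.999 = 215.939 g/mol, of which 95.994 g is O.
So O makes up 95.994/215.939 = 0.4445 of the mass, i.e. 44.45%.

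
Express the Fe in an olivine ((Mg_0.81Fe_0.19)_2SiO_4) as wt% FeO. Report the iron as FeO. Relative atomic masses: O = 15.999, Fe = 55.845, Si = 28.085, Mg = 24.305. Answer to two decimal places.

17.88 wt%

M((Mg_0.81Fe_0.19)_2SiO_4) = 152.676 g/mol; M(FeO) = 71.844 g/mol.
Moles FeO per formula unit = 0.38 Fe ÷ 1 = 0.3800.
FeO fraction = (0.3800 × 71.844) / 152.676 = 27.301/152.676 = 0.1788.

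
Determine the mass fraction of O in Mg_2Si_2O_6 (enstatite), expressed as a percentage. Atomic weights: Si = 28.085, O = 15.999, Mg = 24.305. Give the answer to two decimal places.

Formula mass = 2*24.305 + 2*28.085 + 6*15.999 = 200.774 g/mol, of which 95.994 g is O.
So O makes up 95.994/200.774 = 0.4781 of the mass, i.e. 47.81%.

47.81 weight percent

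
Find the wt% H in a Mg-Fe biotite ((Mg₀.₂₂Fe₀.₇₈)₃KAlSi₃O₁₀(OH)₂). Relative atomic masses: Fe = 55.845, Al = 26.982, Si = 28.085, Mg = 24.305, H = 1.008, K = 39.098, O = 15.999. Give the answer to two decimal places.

0.41 wt%

Formula mass = 0.66*24.305 + 2.34*55.845 + 1*39.098 + 1*26.982 + 3*28.085 + 12*15.999 + 2*1.008 = 491.058 g/mol, of which 2.016 g is H.
So H makes up 2.016/491.058 = 0.0041 of the mass, i.e. 0.41%.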